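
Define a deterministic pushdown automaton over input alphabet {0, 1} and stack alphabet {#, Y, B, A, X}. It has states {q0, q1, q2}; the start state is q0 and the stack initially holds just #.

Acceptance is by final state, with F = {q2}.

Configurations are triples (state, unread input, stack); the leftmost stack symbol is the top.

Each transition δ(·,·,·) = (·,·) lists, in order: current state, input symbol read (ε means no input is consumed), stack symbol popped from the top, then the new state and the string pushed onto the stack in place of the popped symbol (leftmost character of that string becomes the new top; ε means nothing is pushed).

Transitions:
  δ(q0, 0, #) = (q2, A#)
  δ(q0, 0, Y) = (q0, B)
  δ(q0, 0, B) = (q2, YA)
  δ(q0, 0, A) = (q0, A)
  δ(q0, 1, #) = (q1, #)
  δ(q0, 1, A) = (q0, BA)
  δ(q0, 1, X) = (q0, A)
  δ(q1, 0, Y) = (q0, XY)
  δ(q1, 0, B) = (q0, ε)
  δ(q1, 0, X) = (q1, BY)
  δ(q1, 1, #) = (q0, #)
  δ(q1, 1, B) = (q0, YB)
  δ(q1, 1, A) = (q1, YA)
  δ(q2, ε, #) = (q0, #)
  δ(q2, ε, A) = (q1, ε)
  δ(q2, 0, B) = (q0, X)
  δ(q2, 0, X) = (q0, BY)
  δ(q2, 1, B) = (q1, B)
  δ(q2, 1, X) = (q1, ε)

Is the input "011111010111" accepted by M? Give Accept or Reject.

(q0, 011111010111, #)
  read 0, top #: go to q2, push A# → (q2, 11111010111, A#)
  ε-move, top A: go to q1, push ε → (q1, 11111010111, #)
  read 1, top #: go to q0, push # → (q0, 1111010111, #)
  read 1, top #: go to q1, push # → (q1, 111010111, #)
  read 1, top #: go to q0, push # → (q0, 11010111, #)
  read 1, top #: go to q1, push # → (q1, 1010111, #)
  read 1, top #: go to q0, push # → (q0, 010111, #)
  read 0, top #: go to q2, push A# → (q2, 10111, A#)
  ε-move, top A: go to q1, push ε → (q1, 10111, #)
  read 1, top #: go to q0, push # → (q0, 0111, #)
  read 0, top #: go to q2, push A# → (q2, 111, A#)
  ε-move, top A: go to q1, push ε → (q1, 111, #)
  read 1, top #: go to q0, push # → (q0, 11, #)
  read 1, top #: go to q1, push # → (q1, 1, #)
  read 1, top #: go to q0, push # → (q0, ε, #)
All input consumed; state q0 ∉ F and no further ε-move applies.

Reject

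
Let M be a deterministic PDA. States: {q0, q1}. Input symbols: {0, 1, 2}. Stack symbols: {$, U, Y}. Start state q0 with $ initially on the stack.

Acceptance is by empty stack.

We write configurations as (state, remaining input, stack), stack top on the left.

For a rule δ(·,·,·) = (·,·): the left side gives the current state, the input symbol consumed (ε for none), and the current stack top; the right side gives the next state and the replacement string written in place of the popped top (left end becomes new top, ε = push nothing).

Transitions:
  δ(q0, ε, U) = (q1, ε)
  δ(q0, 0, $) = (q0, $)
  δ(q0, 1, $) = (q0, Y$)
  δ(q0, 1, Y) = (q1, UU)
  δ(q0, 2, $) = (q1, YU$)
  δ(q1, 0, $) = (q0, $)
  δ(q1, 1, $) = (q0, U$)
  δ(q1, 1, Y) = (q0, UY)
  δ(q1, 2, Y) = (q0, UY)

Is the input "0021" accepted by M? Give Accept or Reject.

(q0, 0021, $) ⊢ (q0, 021, $) ⊢ (q0, 21, $) ⊢ (q1, 1, YU$) ⊢ (q0, ε, UYU$) ⊢ (q1, ε, YU$)
All input consumed; stack is YU$, not empty, and no further ε-move applies.

Reject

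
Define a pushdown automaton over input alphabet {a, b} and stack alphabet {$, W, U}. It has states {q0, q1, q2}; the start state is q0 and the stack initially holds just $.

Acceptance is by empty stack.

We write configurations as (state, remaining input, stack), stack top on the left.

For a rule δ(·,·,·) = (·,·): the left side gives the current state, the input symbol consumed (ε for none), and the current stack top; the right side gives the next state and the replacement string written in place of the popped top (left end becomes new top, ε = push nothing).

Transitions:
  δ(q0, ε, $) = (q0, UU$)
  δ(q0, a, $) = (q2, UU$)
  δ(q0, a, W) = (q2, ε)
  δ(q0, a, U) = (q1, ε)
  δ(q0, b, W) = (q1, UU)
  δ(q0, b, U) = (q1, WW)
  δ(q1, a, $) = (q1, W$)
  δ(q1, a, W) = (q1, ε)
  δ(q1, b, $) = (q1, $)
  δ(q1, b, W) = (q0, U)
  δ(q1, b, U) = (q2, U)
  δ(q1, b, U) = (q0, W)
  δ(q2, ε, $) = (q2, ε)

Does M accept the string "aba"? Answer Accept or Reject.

Accept

One accepting computation: (q0, aba, $) ⊢ (q0, aba, UU$) ⊢ (q1, ba, U$) ⊢ (q0, a, W$) ⊢ (q2, ε, $) ⊢ (q2, ε, ε)
All input consumed and the stack is empty.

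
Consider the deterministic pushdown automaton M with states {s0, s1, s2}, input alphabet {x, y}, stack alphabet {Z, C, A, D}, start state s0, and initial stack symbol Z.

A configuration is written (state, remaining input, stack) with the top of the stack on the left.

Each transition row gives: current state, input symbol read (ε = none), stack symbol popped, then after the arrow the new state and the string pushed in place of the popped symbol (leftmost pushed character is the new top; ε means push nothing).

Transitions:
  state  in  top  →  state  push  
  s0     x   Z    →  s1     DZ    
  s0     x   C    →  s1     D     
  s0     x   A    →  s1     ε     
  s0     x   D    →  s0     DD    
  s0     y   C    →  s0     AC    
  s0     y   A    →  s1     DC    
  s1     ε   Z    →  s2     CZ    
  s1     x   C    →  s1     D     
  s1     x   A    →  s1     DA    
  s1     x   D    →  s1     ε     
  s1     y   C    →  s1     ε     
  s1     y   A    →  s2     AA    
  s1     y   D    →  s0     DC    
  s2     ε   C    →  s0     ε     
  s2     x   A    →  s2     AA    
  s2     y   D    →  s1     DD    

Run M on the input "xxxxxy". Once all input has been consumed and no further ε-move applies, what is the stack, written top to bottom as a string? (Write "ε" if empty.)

DCZ

(s0, xxxxxy, Z)
  read x, top Z: go to s1, push DZ → (s1, xxxxy, DZ)
  read x, top D: go to s1, push ε → (s1, xxxy, Z)
  ε-move, top Z: go to s2, push CZ → (s2, xxxy, CZ)
  ε-move, top C: go to s0, push ε → (s0, xxxy, Z)
  read x, top Z: go to s1, push DZ → (s1, xxy, DZ)
  read x, top D: go to s1, push ε → (s1, xy, Z)
  ε-move, top Z: go to s2, push CZ → (s2, xy, CZ)
  ε-move, top C: go to s0, push ε → (s0, xy, Z)
  read x, top Z: go to s1, push DZ → (s1, y, DZ)
  read y, top D: go to s0, push DC → (s0, ε, DCZ)
All input consumed in state s0 with stack DCZ.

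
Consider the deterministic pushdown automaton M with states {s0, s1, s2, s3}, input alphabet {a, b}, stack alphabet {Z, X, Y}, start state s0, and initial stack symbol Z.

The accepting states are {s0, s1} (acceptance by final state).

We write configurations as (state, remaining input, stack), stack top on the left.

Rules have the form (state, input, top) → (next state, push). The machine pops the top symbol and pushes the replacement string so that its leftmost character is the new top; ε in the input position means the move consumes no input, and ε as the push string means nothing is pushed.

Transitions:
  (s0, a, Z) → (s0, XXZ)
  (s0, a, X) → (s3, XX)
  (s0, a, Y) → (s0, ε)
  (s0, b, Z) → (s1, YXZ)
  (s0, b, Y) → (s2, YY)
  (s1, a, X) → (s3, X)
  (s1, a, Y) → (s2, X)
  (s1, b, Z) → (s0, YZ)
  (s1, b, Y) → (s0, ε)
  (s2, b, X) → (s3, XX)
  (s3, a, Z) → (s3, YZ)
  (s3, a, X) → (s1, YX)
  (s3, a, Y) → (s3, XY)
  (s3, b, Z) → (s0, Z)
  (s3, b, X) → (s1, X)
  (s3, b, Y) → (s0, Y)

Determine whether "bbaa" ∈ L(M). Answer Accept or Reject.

(s0, bbaa, Z)
  read b, top Z: go to s1, push YXZ → (s1, baa, YXZ)
  read b, top Y: go to s0, push ε → (s0, aa, XZ)
  read a, top X: go to s3, push XX → (s3, a, XXZ)
  read a, top X: go to s1, push YX → (s1, ε, YXXZ)
All input consumed; state s1 ∈ F.

Accept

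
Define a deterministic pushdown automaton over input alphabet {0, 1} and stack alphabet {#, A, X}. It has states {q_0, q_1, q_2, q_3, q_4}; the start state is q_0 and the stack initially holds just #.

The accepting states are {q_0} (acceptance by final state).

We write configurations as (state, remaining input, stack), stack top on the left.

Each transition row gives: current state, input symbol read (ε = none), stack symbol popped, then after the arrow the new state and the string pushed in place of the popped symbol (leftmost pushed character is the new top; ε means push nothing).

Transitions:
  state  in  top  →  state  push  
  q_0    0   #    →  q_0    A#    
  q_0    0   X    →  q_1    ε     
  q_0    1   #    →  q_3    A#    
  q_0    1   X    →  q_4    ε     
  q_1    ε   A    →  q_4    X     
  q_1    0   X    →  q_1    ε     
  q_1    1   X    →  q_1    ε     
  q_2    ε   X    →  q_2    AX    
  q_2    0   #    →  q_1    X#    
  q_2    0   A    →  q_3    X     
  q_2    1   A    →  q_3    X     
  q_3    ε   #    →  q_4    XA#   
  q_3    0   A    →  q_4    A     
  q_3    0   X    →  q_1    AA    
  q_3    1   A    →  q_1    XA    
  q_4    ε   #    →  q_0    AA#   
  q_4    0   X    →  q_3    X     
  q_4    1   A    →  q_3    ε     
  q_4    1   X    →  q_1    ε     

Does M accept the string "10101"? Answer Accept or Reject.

Reject

(q_0, 10101, #)
  read 1, top #: go to q_3, push A# → (q_3, 0101, A#)
  read 0, top A: go to q_4, push A → (q_4, 101, A#)
  read 1, top A: go to q_3, push ε → (q_3, 01, #)
  ε-move, top #: go to q_4, push XA# → (q_4, 01, XA#)
  read 0, top X: go to q_3, push X → (q_3, 1, XA#)
No transition applies at (q_3, 1, XA#); input not fully consumed.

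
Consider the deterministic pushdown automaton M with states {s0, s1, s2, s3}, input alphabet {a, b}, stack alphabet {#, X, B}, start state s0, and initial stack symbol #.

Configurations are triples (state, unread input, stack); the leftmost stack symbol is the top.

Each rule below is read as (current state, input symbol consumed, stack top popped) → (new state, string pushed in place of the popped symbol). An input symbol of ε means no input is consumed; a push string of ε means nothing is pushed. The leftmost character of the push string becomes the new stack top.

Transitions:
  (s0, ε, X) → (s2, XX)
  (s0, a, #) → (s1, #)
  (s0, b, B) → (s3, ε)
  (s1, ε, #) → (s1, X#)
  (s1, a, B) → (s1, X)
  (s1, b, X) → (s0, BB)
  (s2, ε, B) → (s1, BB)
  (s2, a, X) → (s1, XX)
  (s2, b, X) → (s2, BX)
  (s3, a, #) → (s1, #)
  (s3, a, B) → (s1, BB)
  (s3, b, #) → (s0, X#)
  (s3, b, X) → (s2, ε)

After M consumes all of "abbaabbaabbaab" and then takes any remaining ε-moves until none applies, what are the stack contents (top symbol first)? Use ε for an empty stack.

BBBBB#

(s0, abbaabbaabbaab, #) ⊢ (s1, bbaabbaabbaab, #) ⊢ (s1, bbaabbaabbaab, X#) ⊢ (s0, baabbaabbaab, BB#) ⊢ (s3, aabbaabbaab, B#) ⊢ (s1, abbaabbaab, BB#) ⊢ (s1, bbaabbaab, XB#) ⊢ (s0, baabbaab, BBB#) ⊢ (s3, aabbaab, BB#) ⊢ (s1, abbaab, BBB#) ⊢ (s1, bbaab, XBB#) ⊢ (s0, baab, BBBB#) ⊢ (s3, aab, BBB#) ⊢ (s1, ab, BBBB#) ⊢ (s1, b, XBBB#) ⊢ (s0, ε, BBBBB#)
All input consumed in state s0 with stack BBBBB#.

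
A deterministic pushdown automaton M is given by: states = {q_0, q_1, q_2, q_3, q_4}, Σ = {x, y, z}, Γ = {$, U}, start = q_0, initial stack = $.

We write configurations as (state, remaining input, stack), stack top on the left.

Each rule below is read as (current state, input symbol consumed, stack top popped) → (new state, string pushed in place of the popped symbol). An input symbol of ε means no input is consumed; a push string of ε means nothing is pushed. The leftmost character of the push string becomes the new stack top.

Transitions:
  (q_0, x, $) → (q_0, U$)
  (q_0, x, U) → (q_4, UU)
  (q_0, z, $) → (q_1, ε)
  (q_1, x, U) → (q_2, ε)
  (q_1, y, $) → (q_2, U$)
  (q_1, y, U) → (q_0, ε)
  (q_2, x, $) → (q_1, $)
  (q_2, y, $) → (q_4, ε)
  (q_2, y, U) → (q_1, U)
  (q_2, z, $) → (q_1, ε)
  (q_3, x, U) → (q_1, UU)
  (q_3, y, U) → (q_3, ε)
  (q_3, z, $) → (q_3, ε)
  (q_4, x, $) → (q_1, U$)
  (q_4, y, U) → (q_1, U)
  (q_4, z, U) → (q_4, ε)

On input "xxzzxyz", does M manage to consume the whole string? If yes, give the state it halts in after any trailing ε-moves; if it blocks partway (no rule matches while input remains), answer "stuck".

(q_0, xxzzxyz, $) ⊢ (q_0, xzzxyz, U$) ⊢ (q_4, zzxyz, UU$) ⊢ (q_4, zxyz, U$) ⊢ (q_4, xyz, $) ⊢ (q_1, yz, U$) ⊢ (q_0, z, $) ⊢ (q_1, ε, ε)
All input consumed; M is in state q_1.

q_1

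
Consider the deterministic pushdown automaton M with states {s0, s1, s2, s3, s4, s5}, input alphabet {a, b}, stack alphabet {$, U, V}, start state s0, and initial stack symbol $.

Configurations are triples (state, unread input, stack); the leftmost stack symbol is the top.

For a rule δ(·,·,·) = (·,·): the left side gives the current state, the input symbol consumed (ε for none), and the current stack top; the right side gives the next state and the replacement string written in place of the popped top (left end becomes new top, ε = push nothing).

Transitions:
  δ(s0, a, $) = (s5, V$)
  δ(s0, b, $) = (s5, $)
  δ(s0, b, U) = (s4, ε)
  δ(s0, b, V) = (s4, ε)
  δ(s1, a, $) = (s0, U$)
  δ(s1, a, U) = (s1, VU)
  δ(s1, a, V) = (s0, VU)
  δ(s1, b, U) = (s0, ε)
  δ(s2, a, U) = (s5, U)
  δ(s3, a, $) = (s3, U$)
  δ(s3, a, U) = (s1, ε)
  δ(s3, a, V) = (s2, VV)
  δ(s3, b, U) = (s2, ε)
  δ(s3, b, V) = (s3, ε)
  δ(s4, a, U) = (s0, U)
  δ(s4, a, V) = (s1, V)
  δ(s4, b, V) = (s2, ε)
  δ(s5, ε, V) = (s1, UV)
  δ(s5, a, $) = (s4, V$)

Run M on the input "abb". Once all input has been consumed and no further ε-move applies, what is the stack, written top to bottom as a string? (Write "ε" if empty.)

(s0, abb, $) ⊢ (s5, bb, V$) ⊢ (s1, bb, UV$) ⊢ (s0, b, V$) ⊢ (s4, ε, $)
All input consumed in state s4 with stack $.

$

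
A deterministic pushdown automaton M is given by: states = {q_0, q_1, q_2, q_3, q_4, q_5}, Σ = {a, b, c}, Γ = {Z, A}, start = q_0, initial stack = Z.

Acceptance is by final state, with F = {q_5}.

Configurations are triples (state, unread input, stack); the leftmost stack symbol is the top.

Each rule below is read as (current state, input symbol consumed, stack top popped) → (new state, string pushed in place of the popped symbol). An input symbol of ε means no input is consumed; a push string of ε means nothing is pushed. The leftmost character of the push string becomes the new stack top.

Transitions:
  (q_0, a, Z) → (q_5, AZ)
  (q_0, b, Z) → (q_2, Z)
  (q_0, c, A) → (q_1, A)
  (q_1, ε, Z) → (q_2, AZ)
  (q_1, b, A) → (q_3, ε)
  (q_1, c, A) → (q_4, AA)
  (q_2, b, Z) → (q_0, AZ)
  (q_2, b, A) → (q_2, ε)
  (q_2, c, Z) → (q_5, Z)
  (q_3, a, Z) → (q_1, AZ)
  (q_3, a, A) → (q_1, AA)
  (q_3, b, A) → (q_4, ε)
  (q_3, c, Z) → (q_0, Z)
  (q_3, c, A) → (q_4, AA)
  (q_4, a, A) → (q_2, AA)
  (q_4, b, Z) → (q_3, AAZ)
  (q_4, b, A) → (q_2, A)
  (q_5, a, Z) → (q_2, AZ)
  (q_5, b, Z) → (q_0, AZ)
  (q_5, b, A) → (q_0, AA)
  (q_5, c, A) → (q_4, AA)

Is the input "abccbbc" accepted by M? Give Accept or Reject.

Reject

(q_0, abccbbc, Z) ⊢ (q_5, bccbbc, AZ) ⊢ (q_0, ccbbc, AAZ) ⊢ (q_1, cbbc, AAZ) ⊢ (q_4, bbc, AAAZ) ⊢ (q_2, bc, AAAZ) ⊢ (q_2, c, AAZ)
No transition applies at (q_2, c, AAZ); input not fully consumed.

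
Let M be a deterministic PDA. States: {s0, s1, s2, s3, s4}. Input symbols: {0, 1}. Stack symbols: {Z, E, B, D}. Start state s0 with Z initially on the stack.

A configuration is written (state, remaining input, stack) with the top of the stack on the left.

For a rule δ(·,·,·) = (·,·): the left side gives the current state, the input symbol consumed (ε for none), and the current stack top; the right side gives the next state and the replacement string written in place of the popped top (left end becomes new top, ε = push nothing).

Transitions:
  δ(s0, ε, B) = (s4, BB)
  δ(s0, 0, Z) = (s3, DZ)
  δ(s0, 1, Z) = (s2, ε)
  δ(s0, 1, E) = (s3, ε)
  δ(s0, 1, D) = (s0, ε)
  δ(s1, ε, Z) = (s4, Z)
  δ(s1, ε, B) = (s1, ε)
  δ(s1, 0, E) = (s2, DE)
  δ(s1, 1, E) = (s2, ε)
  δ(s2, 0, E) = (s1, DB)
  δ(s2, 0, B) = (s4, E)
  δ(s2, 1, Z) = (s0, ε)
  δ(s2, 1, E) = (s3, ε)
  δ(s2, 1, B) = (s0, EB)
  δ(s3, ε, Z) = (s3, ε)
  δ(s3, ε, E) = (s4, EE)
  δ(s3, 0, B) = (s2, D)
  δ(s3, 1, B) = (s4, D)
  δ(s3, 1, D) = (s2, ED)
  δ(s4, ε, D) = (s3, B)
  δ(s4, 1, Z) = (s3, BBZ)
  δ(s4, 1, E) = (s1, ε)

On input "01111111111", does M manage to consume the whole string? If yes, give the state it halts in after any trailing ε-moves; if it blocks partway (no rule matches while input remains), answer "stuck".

s3

(s0, 01111111111, Z) ⊢ (s3, 1111111111, DZ) ⊢ (s2, 111111111, EDZ) ⊢ (s3, 11111111, DZ) ⊢ (s2, 1111111, EDZ) ⊢ (s3, 111111, DZ) ⊢ (s2, 11111, EDZ) ⊢ (s3, 1111, DZ) ⊢ (s2, 111, EDZ) ⊢ (s3, 11, DZ) ⊢ (s2, 1, EDZ) ⊢ (s3, ε, DZ)
All input consumed; M is in state s3.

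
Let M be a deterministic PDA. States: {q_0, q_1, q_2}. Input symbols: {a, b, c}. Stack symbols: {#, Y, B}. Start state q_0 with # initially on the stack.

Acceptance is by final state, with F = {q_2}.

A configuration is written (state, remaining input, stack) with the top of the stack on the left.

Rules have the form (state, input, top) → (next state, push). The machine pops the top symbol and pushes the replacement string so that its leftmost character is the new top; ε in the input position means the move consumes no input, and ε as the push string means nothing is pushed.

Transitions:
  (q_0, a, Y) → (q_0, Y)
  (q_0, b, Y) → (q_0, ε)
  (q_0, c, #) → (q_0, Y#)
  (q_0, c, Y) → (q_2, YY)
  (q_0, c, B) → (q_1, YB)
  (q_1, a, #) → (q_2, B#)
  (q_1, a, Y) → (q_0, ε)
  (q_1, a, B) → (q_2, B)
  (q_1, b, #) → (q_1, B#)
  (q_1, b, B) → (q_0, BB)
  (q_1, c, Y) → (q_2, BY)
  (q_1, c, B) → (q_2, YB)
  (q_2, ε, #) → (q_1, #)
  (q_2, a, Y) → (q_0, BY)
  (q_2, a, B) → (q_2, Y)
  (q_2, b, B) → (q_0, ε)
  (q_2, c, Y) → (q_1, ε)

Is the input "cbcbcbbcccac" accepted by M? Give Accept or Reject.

(q_0, cbcbcbbcccac, #)
  read c, top #: go to q_0, push Y# → (q_0, bcbcbbcccac, Y#)
  read b, top Y: go to q_0, push ε → (q_0, cbcbbcccac, #)
  read c, top #: go to q_0, push Y# → (q_0, bcbbcccac, Y#)
  read b, top Y: go to q_0, push ε → (q_0, cbbcccac, #)
  read c, top #: go to q_0, push Y# → (q_0, bbcccac, Y#)
  read b, top Y: go to q_0, push ε → (q_0, bcccac, #)
No transition applies at (q_0, bcccac, #); input not fully consumed.

Reject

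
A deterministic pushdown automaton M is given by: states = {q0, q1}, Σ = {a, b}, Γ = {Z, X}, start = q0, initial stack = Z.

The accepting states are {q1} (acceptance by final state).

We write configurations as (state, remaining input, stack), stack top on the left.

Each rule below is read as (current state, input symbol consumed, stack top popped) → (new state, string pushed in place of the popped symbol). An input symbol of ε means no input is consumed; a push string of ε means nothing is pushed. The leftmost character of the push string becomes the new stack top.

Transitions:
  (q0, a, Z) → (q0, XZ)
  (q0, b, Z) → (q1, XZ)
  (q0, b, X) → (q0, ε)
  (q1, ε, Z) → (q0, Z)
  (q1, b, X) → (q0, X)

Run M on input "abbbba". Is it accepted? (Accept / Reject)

Reject

(q0, abbbba, Z)
  read a, top Z: go to q0, push XZ → (q0, bbbba, XZ)
  read b, top X: go to q0, push ε → (q0, bbba, Z)
  read b, top Z: go to q1, push XZ → (q1, bba, XZ)
  read b, top X: go to q0, push X → (q0, ba, XZ)
  read b, top X: go to q0, push ε → (q0, a, Z)
  read a, top Z: go to q0, push XZ → (q0, ε, XZ)
All input consumed; state q0 ∉ F and no further ε-move applies.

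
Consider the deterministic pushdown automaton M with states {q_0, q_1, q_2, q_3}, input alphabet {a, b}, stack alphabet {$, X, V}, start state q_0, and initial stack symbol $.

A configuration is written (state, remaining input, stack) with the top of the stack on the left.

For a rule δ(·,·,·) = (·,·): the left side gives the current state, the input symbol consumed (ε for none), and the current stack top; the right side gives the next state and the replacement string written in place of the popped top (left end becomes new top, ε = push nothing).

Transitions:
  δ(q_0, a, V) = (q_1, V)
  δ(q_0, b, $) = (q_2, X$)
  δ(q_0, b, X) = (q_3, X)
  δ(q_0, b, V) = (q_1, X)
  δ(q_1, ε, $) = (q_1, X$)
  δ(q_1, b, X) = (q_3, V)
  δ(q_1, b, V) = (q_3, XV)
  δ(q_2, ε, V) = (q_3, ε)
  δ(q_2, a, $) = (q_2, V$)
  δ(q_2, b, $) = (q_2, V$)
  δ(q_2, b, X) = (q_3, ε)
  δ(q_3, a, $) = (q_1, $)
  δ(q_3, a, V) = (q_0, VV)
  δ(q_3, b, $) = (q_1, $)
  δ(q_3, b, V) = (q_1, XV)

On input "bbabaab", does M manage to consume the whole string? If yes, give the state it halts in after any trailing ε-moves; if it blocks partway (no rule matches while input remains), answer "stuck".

q_3

(q_0, bbabaab, $) ⊢ (q_2, babaab, X$) ⊢ (q_3, abaab, $) ⊢ (q_1, baab, $) ⊢ (q_1, baab, X$) ⊢ (q_3, aab, V$) ⊢ (q_0, ab, VV$) ⊢ (q_1, b, VV$) ⊢ (q_3, ε, XVV$)
All input consumed; M is in state q_3.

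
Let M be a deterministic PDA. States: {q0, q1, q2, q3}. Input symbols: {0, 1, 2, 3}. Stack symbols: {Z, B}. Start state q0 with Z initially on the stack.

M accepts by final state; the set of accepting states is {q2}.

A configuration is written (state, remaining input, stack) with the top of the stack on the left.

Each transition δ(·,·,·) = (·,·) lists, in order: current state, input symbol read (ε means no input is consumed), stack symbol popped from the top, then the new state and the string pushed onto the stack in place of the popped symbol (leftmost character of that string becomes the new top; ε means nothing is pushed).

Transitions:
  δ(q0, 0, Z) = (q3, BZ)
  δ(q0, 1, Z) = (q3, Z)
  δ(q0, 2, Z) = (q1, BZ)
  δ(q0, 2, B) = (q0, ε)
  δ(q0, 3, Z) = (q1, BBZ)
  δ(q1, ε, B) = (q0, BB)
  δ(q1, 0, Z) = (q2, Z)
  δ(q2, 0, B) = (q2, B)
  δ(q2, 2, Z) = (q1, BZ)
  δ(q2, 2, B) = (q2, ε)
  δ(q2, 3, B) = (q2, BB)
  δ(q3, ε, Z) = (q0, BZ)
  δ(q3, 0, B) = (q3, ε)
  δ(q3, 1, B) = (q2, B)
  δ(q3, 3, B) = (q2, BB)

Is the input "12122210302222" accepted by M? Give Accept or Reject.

(q0, 12122210302222, Z)
  read 1, top Z: go to q3, push Z → (q3, 2122210302222, Z)
  ε-move, top Z: go to q0, push BZ → (q0, 2122210302222, BZ)
  read 2, top B: go to q0, push ε → (q0, 122210302222, Z)
  read 1, top Z: go to q3, push Z → (q3, 22210302222, Z)
  ε-move, top Z: go to q0, push BZ → (q0, 22210302222, BZ)
  read 2, top B: go to q0, push ε → (q0, 2210302222, Z)
  read 2, top Z: go to q1, push BZ → (q1, 210302222, BZ)
  ε-move, top B: go to q0, push BB → (q0, 210302222, BBZ)
  read 2, top B: go to q0, push ε → (q0, 10302222, BZ)
No transition applies at (q0, 10302222, BZ); input not fully consumed.

Reject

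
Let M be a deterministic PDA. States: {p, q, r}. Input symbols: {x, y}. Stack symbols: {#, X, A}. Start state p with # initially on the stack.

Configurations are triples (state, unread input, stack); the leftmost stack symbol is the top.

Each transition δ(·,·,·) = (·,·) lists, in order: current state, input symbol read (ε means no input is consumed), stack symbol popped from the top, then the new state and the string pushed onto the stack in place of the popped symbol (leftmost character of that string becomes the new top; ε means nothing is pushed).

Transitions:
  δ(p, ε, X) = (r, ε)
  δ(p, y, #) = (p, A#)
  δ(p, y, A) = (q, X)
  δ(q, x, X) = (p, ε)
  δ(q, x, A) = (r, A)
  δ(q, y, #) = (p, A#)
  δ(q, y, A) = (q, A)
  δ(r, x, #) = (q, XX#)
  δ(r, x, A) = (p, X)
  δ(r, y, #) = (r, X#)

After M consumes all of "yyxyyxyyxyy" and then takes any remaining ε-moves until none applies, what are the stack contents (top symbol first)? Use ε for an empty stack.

(p, yyxyyxyyxyy, #)
  read y, top #: go to p, push A# → (p, yxyyxyyxyy, A#)
  read y, top A: go to q, push X → (q, xyyxyyxyy, X#)
  read x, top X: go to p, push ε → (p, yyxyyxyy, #)
  read y, top #: go to p, push A# → (p, yxyyxyy, A#)
  read y, top A: go to q, push X → (q, xyyxyy, X#)
  read x, top X: go to p, push ε → (p, yyxyy, #)
  read y, top #: go to p, push A# → (p, yxyy, A#)
  read y, top A: go to q, push X → (q, xyy, X#)
  read x, top X: go to p, push ε → (p, yy, #)
  read y, top #: go to p, push A# → (p, y, A#)
  read y, top A: go to q, push X → (q, ε, X#)
All input consumed in state q with stack X#.

X#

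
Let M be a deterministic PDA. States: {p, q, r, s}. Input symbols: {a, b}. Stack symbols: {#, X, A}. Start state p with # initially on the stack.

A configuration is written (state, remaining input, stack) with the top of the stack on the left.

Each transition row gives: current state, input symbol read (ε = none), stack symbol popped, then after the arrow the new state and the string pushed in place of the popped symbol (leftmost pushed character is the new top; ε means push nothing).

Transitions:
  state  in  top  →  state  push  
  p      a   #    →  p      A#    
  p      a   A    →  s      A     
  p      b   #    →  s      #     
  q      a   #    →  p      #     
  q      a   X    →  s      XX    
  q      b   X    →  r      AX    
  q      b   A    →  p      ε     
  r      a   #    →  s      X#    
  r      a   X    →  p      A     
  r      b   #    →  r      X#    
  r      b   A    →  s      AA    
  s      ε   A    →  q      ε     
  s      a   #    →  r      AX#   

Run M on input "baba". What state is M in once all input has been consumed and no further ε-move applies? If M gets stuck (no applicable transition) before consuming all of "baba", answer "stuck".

(p, baba, #)
  read b, top #: go to s, push # → (s, aba, #)
  read a, top #: go to r, push AX# → (r, ba, AX#)
  read b, top A: go to s, push AA → (s, a, AAX#)
  ε-move, top A: go to q, push ε → (q, a, AX#)
No transition for (q, a, top A); M blocks with input a remaining.

stuck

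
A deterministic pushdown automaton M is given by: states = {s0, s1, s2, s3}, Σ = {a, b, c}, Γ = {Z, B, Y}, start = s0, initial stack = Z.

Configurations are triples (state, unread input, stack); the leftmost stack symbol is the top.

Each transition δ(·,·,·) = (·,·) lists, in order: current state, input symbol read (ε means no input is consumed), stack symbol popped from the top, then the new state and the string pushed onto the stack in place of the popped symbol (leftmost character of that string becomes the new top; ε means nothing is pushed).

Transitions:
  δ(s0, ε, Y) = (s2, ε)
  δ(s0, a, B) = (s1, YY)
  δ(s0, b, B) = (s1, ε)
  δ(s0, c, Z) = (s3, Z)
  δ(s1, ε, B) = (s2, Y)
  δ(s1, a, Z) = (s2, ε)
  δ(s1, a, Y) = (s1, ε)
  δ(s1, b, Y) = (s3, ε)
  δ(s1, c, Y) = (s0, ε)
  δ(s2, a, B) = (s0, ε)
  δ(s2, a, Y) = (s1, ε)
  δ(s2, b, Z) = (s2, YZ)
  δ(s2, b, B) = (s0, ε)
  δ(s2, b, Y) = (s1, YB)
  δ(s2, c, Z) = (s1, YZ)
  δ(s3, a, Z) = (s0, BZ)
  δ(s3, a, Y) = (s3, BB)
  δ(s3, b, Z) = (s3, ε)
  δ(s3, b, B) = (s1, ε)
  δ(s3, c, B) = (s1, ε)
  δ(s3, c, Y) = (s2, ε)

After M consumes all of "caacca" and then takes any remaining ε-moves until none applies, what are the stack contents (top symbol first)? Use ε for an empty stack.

(s0, caacca, Z) ⊢ (s3, aacca, Z) ⊢ (s0, acca, BZ) ⊢ (s1, cca, YYZ) ⊢ (s0, ca, YZ) ⊢ (s2, ca, Z) ⊢ (s1, a, YZ) ⊢ (s1, ε, Z)
All input consumed in state s1 with stack Z.

Z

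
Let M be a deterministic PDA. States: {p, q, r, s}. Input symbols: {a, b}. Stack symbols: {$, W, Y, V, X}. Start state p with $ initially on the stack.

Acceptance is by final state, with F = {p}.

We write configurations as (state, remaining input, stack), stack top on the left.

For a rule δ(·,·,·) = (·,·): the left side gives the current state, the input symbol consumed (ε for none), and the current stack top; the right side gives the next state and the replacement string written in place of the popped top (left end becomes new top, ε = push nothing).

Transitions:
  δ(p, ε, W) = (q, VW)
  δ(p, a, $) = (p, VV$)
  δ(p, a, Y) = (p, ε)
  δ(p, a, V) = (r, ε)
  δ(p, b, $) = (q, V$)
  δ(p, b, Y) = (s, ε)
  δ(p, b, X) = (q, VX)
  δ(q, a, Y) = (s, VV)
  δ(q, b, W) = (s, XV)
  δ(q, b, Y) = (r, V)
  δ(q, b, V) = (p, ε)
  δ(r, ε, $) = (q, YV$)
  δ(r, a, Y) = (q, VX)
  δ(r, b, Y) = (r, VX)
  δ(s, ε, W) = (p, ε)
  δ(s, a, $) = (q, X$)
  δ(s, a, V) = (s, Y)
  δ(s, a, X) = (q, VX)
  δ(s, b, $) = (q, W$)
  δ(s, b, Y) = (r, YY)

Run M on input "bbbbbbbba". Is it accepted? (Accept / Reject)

Accept

(p, bbbbbbbba, $)
  read b, top $: go to q, push V$ → (q, bbbbbbba, V$)
  read b, top V: go to p, push ε → (p, bbbbbba, $)
  read b, top $: go to q, push V$ → (q, bbbbba, V$)
  read b, top V: go to p, push ε → (p, bbbba, $)
  read b, top $: go to q, push V$ → (q, bbba, V$)
  read b, top V: go to p, push ε → (p, bba, $)
  read b, top $: go to q, push V$ → (q, ba, V$)
  read b, top V: go to p, push ε → (p, a, $)
  read a, top $: go to p, push VV$ → (p, ε, VV$)
All input consumed; state p ∈ F.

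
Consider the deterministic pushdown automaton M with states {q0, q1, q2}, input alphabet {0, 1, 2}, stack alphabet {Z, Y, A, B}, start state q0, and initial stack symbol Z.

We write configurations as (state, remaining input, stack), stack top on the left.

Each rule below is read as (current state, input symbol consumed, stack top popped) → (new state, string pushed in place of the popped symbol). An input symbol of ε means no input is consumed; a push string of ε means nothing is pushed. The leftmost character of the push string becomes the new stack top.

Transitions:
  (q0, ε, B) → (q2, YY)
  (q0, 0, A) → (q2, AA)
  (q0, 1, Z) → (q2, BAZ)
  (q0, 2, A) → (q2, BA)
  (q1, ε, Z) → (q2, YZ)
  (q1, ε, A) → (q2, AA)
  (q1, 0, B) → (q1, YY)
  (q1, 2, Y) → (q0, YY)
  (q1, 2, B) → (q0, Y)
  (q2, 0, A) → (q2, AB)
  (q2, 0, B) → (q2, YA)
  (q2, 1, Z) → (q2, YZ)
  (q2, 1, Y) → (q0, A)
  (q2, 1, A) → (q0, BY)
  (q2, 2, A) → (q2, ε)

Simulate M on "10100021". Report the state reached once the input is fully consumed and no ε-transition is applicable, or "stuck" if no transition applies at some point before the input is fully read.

(q0, 10100021, Z)
  read 1, top Z: go to q2, push BAZ → (q2, 0100021, BAZ)
  read 0, top B: go to q2, push YA → (q2, 100021, YAAZ)
  read 1, top Y: go to q0, push A → (q0, 00021, AAAZ)
  read 0, top A: go to q2, push AA → (q2, 0021, AAAAZ)
  read 0, top A: go to q2, push AB → (q2, 021, ABAAAZ)
  read 0, top A: go to q2, push AB → (q2, 21, ABBAAAZ)
  read 2, top A: go to q2, push ε → (q2, 1, BBAAAZ)
No transition for (q2, 1, top B); M blocks with input 1 remaining.

stuck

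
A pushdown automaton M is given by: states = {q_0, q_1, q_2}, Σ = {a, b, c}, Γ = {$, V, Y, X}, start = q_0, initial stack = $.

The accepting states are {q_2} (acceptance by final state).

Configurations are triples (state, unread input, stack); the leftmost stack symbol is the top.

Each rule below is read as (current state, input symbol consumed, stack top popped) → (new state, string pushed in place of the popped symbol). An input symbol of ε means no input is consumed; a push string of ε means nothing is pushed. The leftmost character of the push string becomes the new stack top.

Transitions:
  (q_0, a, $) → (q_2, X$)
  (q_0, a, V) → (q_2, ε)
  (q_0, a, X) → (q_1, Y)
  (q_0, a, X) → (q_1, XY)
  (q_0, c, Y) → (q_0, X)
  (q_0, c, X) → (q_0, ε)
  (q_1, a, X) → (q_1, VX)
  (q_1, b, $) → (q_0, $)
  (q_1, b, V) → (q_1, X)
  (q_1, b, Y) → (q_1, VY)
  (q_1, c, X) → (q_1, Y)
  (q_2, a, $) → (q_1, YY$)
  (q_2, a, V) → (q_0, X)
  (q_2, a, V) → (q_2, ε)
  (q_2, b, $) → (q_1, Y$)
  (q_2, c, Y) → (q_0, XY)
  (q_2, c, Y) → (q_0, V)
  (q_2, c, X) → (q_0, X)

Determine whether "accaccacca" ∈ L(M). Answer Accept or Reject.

One accepting computation: (q_0, accaccacca, $) ⊢ (q_2, ccaccacca, X$) ⊢ (q_0, caccacca, X$) ⊢ (q_0, accacca, $) ⊢ (q_2, ccacca, X$) ⊢ (q_0, cacca, X$) ⊢ (q_0, acca, $) ⊢ (q_2, cca, X$) ⊢ (q_0, ca, X$) ⊢ (q_0, a, $) ⊢ (q_2, ε, X$)
All input consumed and state q_2 ∈ F.

Accept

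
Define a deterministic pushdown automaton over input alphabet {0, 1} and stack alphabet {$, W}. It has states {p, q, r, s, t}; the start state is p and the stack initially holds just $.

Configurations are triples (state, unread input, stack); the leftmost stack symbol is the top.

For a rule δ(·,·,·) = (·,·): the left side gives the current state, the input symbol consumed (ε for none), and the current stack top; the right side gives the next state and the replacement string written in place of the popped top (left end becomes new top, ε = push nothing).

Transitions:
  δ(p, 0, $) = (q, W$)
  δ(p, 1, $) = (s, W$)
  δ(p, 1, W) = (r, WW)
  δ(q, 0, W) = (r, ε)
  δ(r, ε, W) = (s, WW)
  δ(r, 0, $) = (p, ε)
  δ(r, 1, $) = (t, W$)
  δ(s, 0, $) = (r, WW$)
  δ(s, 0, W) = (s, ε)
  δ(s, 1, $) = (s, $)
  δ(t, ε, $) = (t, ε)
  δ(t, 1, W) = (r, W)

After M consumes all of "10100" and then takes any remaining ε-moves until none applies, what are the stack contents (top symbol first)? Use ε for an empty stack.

(p, 10100, $) ⊢ (s, 0100, W$) ⊢ (s, 100, $) ⊢ (s, 00, $) ⊢ (r, 0, WW$) ⊢ (s, 0, WWW$) ⊢ (s, ε, WW$)
All input consumed in state s with stack WW$.

WW$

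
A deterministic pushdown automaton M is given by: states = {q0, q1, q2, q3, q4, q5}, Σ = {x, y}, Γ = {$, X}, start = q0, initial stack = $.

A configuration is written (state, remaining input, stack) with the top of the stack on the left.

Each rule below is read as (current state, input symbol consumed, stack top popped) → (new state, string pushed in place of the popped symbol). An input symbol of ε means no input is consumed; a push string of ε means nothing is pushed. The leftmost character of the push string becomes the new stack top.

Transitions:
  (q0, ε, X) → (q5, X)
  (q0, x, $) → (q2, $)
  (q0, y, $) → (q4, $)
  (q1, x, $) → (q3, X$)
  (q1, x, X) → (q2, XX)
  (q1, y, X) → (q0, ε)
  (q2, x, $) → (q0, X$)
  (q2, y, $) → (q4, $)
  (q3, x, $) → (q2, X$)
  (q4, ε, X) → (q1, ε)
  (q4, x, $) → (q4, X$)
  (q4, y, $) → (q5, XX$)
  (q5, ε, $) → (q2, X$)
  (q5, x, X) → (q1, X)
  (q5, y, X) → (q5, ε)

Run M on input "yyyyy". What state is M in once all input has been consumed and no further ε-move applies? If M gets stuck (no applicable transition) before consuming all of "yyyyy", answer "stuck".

(q0, yyyyy, $)
  read y, top $: go to q4, push $ → (q4, yyyy, $)
  read y, top $: go to q5, push XX$ → (q5, yyy, XX$)
  read y, top X: go to q5, push ε → (q5, yy, X$)
  read y, top X: go to q5, push ε → (q5, y, $)
  ε-move, top $: go to q2, push X$ → (q2, y, X$)
No transition for (q2, y, top X); M blocks with input y remaining.

stuck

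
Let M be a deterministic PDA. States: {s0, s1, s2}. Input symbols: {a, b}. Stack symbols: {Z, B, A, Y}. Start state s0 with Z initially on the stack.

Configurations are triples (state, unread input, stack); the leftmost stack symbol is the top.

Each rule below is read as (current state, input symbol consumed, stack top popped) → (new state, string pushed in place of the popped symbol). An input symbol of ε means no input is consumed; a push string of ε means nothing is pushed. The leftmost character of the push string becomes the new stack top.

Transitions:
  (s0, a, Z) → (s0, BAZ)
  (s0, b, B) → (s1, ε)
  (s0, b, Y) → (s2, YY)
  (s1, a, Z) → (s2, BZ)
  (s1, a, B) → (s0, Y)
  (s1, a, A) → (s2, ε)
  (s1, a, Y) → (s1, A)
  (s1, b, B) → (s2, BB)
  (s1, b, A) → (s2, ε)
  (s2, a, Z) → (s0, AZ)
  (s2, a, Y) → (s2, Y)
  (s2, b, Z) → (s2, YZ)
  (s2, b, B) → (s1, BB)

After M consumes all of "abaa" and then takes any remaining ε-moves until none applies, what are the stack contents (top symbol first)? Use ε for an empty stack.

AZ

(s0, abaa, Z)
  read a, top Z: go to s0, push BAZ → (s0, baa, BAZ)
  read b, top B: go to s1, push ε → (s1, aa, AZ)
  read a, top A: go to s2, push ε → (s2, a, Z)
  read a, top Z: go to s0, push AZ → (s0, ε, AZ)
All input consumed in state s0 with stack AZ.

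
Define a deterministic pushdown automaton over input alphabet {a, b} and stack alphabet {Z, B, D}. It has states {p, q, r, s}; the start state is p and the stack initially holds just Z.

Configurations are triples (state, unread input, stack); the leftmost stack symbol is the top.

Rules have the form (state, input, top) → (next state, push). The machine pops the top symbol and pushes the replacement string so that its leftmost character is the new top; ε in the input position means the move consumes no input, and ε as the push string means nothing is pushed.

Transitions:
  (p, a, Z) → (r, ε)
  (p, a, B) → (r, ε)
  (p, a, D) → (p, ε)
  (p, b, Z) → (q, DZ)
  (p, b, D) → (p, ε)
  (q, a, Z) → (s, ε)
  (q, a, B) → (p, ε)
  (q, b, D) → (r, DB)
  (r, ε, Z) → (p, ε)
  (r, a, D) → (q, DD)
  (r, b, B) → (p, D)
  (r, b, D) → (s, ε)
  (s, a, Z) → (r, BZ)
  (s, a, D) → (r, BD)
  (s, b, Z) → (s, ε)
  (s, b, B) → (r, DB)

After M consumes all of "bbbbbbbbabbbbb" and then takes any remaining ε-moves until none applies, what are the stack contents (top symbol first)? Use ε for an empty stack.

DBDBZ

(p, bbbbbbbbabbbbb, Z) ⊢ (q, bbbbbbbabbbbb, DZ) ⊢ (r, bbbbbbabbbbb, DBZ) ⊢ (s, bbbbbabbbbb, BZ) ⊢ (r, bbbbabbbbb, DBZ) ⊢ (s, bbbabbbbb, BZ) ⊢ (r, bbabbbbb, DBZ) ⊢ (s, babbbbb, BZ) ⊢ (r, abbbbb, DBZ) ⊢ (q, bbbbb, DDBZ) ⊢ (r, bbbb, DBDBZ) ⊢ (s, bbb, BDBZ) ⊢ (r, bb, DBDBZ) ⊢ (s, b, BDBZ) ⊢ (r, ε, DBDBZ)
All input consumed in state r with stack DBDBZ.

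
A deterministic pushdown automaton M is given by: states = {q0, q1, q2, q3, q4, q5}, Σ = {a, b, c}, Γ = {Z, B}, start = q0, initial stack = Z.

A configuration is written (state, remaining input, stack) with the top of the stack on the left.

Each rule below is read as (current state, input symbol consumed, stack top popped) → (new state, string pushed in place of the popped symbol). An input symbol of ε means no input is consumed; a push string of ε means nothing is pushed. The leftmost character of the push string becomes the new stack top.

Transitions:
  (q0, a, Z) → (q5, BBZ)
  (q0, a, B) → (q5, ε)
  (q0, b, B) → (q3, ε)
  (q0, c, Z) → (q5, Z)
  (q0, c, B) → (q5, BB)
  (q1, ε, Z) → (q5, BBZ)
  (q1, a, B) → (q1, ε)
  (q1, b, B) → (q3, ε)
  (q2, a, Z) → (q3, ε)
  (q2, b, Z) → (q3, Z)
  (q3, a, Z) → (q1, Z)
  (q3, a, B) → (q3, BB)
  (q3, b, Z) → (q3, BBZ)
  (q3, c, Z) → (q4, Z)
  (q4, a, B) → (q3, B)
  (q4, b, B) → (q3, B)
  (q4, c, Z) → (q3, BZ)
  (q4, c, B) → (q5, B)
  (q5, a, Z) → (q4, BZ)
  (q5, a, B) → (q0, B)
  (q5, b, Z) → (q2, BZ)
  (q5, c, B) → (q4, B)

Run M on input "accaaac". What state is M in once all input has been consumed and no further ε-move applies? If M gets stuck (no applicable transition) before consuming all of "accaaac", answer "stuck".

(q0, accaaac, Z)
  read a, top Z: go to q5, push BBZ → (q5, ccaaac, BBZ)
  read c, top B: go to q4, push B → (q4, caaac, BBZ)
  read c, top B: go to q5, push B → (q5, aaac, BBZ)
  read a, top B: go to q0, push B → (q0, aac, BBZ)
  read a, top B: go to q5, push ε → (q5, ac, BZ)
  read a, top B: go to q0, push B → (q0, c, BZ)
  read c, top B: go to q5, push BB → (q5, ε, BBZ)
All input consumed; M is in state q5.

q5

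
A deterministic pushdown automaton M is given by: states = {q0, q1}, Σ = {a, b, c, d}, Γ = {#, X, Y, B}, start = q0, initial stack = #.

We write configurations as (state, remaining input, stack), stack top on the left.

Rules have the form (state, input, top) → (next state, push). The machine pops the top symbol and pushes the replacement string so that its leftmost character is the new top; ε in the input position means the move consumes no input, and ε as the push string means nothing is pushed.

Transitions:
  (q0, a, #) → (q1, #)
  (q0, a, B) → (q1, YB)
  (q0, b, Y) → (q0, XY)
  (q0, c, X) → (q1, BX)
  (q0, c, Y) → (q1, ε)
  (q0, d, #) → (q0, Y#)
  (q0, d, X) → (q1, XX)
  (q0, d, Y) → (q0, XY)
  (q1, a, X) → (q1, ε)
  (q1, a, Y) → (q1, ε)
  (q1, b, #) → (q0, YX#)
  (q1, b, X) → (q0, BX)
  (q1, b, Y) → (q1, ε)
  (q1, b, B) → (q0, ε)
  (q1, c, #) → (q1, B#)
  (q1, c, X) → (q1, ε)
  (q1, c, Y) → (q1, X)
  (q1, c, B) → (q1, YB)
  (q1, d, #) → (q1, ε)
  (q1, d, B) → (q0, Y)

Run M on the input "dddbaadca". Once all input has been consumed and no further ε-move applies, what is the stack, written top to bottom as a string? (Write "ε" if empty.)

XY#

(q0, dddbaadca, #) ⊢ (q0, ddbaadca, Y#) ⊢ (q0, dbaadca, XY#) ⊢ (q1, baadca, XXY#) ⊢ (q0, aadca, BXXY#) ⊢ (q1, adca, YBXXY#) ⊢ (q1, dca, BXXY#) ⊢ (q0, ca, YXXY#) ⊢ (q1, a, XXY#) ⊢ (q1, ε, XY#)
All input consumed in state q1 with stack XY#.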